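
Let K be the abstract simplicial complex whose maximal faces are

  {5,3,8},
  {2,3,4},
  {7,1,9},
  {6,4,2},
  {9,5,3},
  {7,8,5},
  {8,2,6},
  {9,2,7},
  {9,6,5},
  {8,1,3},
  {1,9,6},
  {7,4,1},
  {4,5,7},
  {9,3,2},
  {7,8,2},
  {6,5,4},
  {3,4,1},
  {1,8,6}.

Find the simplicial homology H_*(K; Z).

Fix the vertex order 1 < 2 < 3 < 4 < 5 < 6 < 7 < 8 < 9 and write every simplex with vertices in increasing order. Then dim K = 2 and the simplices of K are:

  0-simplices (9): [1], [2], [3], [4], [5], [6], [7], [8], [9]
  1-simplices (27): (27 of them)
  2-simplices (18): [1,3,4], [1,3,8], [1,4,7], [1,6,8], [1,6,9], [1,7,9], [2,3,4], [2,3,9], [2,4,6], [2,6,8], [2,7,8], [2,7,9], [3,5,8], [3,5,9], [4,5,6], [4,5,7], [5,6,9], [5,7,8]

so the chain groups are C_0 ≅ Z^9, C_1 ≅ Z^27, C_2 ≅ Z^18.

The boundary map ∂_1: C_1 → C_0 sends each edge [p,q] (with p < q) to q − p. For instance
  ∂[1,7] = [7] − [1].
The resulting 9×27 matrix has rank 8, and its Smith normal form has invariant factors (1,1,1,1,1,1,1,1).

The boundary map ∂_2: C_2 → C_1 acts by ∂[p,q,r] = [q,r] − [p,r] + [p,q]. For instance
  ∂[2,3,9] = [3,9] − [2,9] + [2,3],
  ∂[2,7,8] = [7,8] − [2,8] + [2,7].
The 27×18 boundary matrix has rank 17 and Smith normal form diag(1,1,1,1,1,1,1,1,1,1,1,1,1,1,1,1,1).

Computing H_k = (kernel of ∂_k) / (image of ∂_{k+1}):

  H_0: rank C_0 − rank ∂_1 = 9 − 8 = 1, and the invariant factors of ∂_1 are all 1, so H_0 ≅ Z.
  H_1: rank ker ∂_1 − rank ∂_2 = (27 − 8) − 17 = 2, and the invariant factors of ∂_2 are all 1, so H_1 ≅ Z^2.
  H_2: rank ker ∂_2 − rank ∂_3 = (18 − 17) − 0 = 1, and there is no ∂_3, so H_2 ≅ Z.

H_0 ≅ Z,  H_1 ≅ Z^2,  H_2 ≅ Z.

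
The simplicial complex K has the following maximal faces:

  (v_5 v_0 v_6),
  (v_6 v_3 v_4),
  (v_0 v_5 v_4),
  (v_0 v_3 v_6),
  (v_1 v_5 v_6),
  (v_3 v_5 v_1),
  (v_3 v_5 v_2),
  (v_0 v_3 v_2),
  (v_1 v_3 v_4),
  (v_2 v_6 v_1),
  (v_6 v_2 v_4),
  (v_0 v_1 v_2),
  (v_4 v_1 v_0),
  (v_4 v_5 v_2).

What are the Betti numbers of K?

b_0 = 1, b_1 = 2, b_2 = 1.

Order the vertices as v_0 < v_1 < v_2 < v_3 < v_4 < v_5 < v_6. Listing each simplex with vertices in this order, K has dimension 2 with simplices:

  0-simplices (7): [v_0], [v_1], [v_2], [v_3], [v_4], [v_5], [v_6]
  1-simplices (21): (21 of them)
  2-simplices (14): (14 of them)

Hence C_0 ≅ Z^7, C_1 ≅ Z^21, C_2 ≅ Z^14.

∂_1: C_1 → C_0 is given by ∂[p,q] = [q] − [p]. For instance
  ∂[v_4,v_6] = [v_6] − [v_4].
This gives a 7×21 integer matrix of rank 6; reducing to Smith normal form yields diagonal entries (1,1,1,1,1,1).

The boundary map ∂_2: C_2 → C_1 maps a triangle to the signed sum of its edges. For instance
  ∂[v_1,v_2,v_6] = [v_2,v_6] − [v_1,v_6] + [v_1,v_2],
  ∂[v_0,v_3,v_6] = [v_3,v_6] − [v_0,v_6] + [v_0,v_3].
The 21×14 boundary matrix has rank 13 and Smith normal form diag(1,1,1,1,1,1,1,1,1,1,1,1,1).

From H_k ≅ ker(∂_k) / im(∂_{k+1}) we obtain:

  H_0: rank C_0 − rank ∂_1 = 7 − 6 = 1, and the invariant factors of ∂_1 are all 1, so H_0 ≅ Z.
  H_1: rank ker ∂_1 − rank ∂_2 = (21 − 6) − 13 = 2, and the invariant factors of ∂_2 are all 1, so H_1 ≅ Z^2.
  H_2: rank ker ∂_2 − rank ∂_3 = (14 − 13) − 0 = 1, and there is no ∂_3, so H_2 ≅ Z.

Hence the Betti numbers are b_0 = 1, b_1 = 2, b_2 = 1.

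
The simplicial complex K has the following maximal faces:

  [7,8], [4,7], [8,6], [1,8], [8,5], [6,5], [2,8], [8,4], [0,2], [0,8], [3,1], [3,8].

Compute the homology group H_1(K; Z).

H_1 ≅ Z^4.

K has 9 vertices, 12 edges.
rank ∂_1 = 8, rank ∂_2 = 0 ⇒ b_1 = 12 − 8 − 0 = 4. So H_1 = Z^4.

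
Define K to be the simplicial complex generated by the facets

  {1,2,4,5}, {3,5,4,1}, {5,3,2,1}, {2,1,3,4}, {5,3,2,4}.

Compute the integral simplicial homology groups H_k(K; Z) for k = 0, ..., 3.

H_0 ≅ Z,  H_1 = 0,  H_2 = 0,  H_3 ≅ Z.

Fix the vertex order 1 < 2 < 3 < 4 < 5 and write every simplex with vertices in increasing order. Then dim K = 3 and the simplices of K are:

  0-simplices (5): [1], [2], [3], [4], [5]
  1-simplices (10): [1,2], [1,3], [1,4], [1,5], [2,3], [2,4], [2,5], [3,4], [3,5], [4,5]
  2-simplices (10): [1,2,3], [1,2,4], [1,2,5], [1,3,4], [1,3,5], [1,4,5], [2,3,4], [2,3,5], [2,4,5], [3,4,5]
  3-simplices (5): [1,2,3,4], [1,2,3,5], [1,2,4,5], [1,3,4,5], [2,3,4,5]

giving chain groups C_0 ≅ Z^5, C_1 ≅ Z^10, C_2 ≅ Z^10, C_3 ≅ Z^5.

The boundary map ∂_1: C_1 → C_0 sends each edge [p,q] (with p < q) to q − p. For instance
  ∂[3,5] = [5] − [3].
This gives a 5×10 integer matrix of rank 4; reducing to Smith normal form yields diagonal entries (1,1,1,1).

Boundary ∂_2: C_2 → C_1 maps a triangle to the signed sum of its edges. For instance
  ∂[1,4,5] = [4,5] − [1,5] + [1,4],
  ∂[1,2,4] = [2,4] − [1,4] + [1,2].
The resulting 10×10 matrix has rank 6, and its Smith normal form has invariant factors (1,1,1,1,1,1).

Boundary ∂_3: C_3 → C_2 sends each 3-simplex σ to the alternating sum Σ_i (−1)^i (σ with its i-th vertex removed). For instance
  ∂[1,2,4,5] = [2,4,5] − [1,4,5] + [1,2,5] − [1,2,4],
  ∂[1,2,3,5] = [2,3,5] − [1,3,5] + [1,2,5] − [1,2,3].
As a 10×5 matrix over Z this has rank 4, with invariant factors (1,1,1,1).

Reading off H_k = ker ∂_k / im ∂_{k+1}:

  H_0: rank C_0 − rank ∂_1 = 5 − 4 = 1, and the invariant factors of ∂_1 are all 1, so H_0 ≅ Z.
  H_1: rank ker ∂_1 − rank ∂_2 = (10 − 4) − 6 = 0, and the invariant factors of ∂_2 are all 1, so H_1 ≅ 0.
  H_2: rank ker ∂_2 − rank ∂_3 = (10 − 6) − 4 = 0, and the invariant factors of ∂_3 are all 1, so H_2 ≅ 0.
  H_3: rank ker ∂_3 − rank ∂_4 = (5 − 4) − 0 = 1, and there is no ∂_4, so H_3 ≅ Z.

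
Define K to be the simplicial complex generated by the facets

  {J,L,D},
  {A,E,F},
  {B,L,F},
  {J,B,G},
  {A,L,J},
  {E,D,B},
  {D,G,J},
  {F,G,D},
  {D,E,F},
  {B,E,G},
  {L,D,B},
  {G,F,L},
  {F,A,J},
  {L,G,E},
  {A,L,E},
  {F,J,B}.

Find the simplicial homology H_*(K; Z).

K has 8 vertices, 24 edges, 16 triangles.
rank ∂_0 = 0, rank ∂_1 = 7 ⇒ b_0 = 8 − 0 − 7 = 1; all invariant factors of ∂_1 are 1 so no torsion. So H_0 = Z.
rank ∂_1 = 7, rank ∂_2 = 15 ⇒ b_1 = 24 − 7 − 15 = 2; all invariant factors of ∂_2 are 1 so no torsion. So H_1 = Z^2.
rank ∂_2 = 15, rank ∂_3 = 0 ⇒ b_2 = 16 − 15 − 0 = 1. So H_2 = Z.

H_0 = Z,  H_1 = Z^2,  H_2 = Z.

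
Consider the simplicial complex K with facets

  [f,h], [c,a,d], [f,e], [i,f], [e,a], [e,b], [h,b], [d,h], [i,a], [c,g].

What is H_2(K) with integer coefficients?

H_2 = 0.

We work with the vertex ordering a < b < c < d < e < f < g < h < i. The simplices of K, each written with vertices in increasing order, are:

  0-simplices (9): a, b, c, d, e, f, g, h, i
  1-simplices (12): ac, ad, ae, ai, be, bh, cd, cg, dh, ef, fh, fi
  2-simplices (1): acd

giving chain groups C_0 ≅ Z^9, C_1 ≅ Z^12, C_2 ≅ Z^1.

Boundary ∂_1: C_1 → C_0 is given by ∂[p,q] = [q] − [p]. For instance
  ∂ad = d − a.
As a 9×12 matrix over Z this has rank 8, with invariant factors (1,1,1,1,1,1,1,1).

∂_2: C_2 → C_1 acts by ∂[p,q,r] = [q,r] − [p,r] + [p,q]. For instance
  ∂acd = cd − ad + ac.
This gives a 12×1 integer matrix of rank 1; reducing to Smith normal form yields diagonal entries (1).

Computing H_k = (kernel of ∂_k) / (image of ∂_{k+1}):

  H_2: rank ker ∂_2 − rank ∂_3 = (1 − 1) − 0 = 0, and there is no ∂_3, so H_2 = 0.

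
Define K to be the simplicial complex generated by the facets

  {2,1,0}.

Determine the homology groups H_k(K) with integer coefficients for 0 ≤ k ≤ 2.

H_0 = Z,  H_1 = 0,  H_2 = 0.

Take the total order 0 < 1 < 2 on the vertex set. Then K (dimension 2) consists of the simplices:

  0-simplices (3): [0], [1], [2]
  1-simplices (3): [0,1], [0,2], [1,2]
  2-simplices (1): [0,1,2]

giving chain groups C_0 ≅ Z^3, C_1 ≅ Z^3, C_2 ≅ Z^1.

The boundary map ∂_1: C_1 → C_0 is given by ∂[p,q] = [q] − [p]. For instance
  ∂[0,2] = [2] − [0].
The 3×3 boundary matrix has rank 2 and Smith normal form diag(1,1).

The boundary map ∂_2: C_2 → C_1 maps a triangle to the signed sum of its edges. For instance
  ∂[0,1,2] = [1,2] − [0,2] + [0,1].
As a 3×1 matrix over Z this has rank 1, with invariant factors (1).

Reading off H_k = ker ∂_k / im ∂_{k+1}:

  H_0: rank C_0 − rank ∂_1 = 3 − 2 = 1, and the invariant factors of ∂_1 are all 1, so H_0 ≅ Z.
  H_1: rank ker ∂_1 − rank ∂_2 = (3 − 2) − 1 = 0, and the invariant factors of ∂_2 are all 1, so H_1 ≅ 0.
  H_2: rank ker ∂_2 − rank ∂_3 = (1 − 1) − 0 = 0, and there is no ∂_3, so H_2 ≅ 0.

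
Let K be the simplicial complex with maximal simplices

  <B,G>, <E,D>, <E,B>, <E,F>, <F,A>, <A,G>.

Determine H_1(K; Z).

Order the vertices as A < B < D < E < F < G. Listing each simplex with vertices in this order, K has dimension 1 with simplices:

  0-simplices (6): A, B, D, E, F, G
  1-simplices (6): AF, AG, BE, BG, DE, EF

giving chain groups C_0 ≅ Z^6, C_1 ≅ Z^6.

The boundary map ∂_1: C_1 → C_0 sends each edge [p,q] (with p < q) to q − p. For instance
  ∂AF = F − A.
This gives a 6×6 integer matrix of rank 5; reducing to Smith normal form yields diagonal entries (1,1,1,1,1).

Reading off H_k = ker ∂_k / im ∂_{k+1}:

  H_1: rank ker ∂_1 − rank ∂_2 = (6 − 5) − 0 = 1, and there is no ∂_2, so H_1 ≅ Z.

H_1 = Z.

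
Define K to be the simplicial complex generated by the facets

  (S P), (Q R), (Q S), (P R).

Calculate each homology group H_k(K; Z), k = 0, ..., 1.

We work with the vertex ordering P < Q < R < S. The simplices of K, each written with vertices in increasing order, are:

  0-simplices (4): P, Q, R, S
  1-simplices (4): PR, PS, QR, QS

giving chain groups C_0 ≅ Z^4, C_1 ≅ Z^4.

The boundary map ∂_1: C_1 → C_0 is given by ∂[p,q] = [q] − [p]. For instance
  ∂PS = S − P.
This gives a 4×4 integer matrix of rank 3; reducing to Smith normal form yields diagonal entries (1,1,1).

Computing H_k = (kernel of ∂_k) / (image of ∂_{k+1}):

  H_0: rank C_0 − rank ∂_1 = 4 − 3 = 1, and the invariant factors of ∂_1 are all 1, so H_0 = Z.
  H_1: rank ker ∂_1 − rank ∂_2 = (4 − 3) − 0 = 1, and there is no ∂_2, so H_1 = Z.

As a check, the Euler characteristic is 4 − 4 = 0, which agrees with 1 − 1 = 0.

H_0 ≅ Z,  H_1 ≅ Z.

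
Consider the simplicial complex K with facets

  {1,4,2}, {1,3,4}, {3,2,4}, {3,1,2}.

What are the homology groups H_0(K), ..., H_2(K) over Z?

Fix the vertex order 1 < 2 < 3 < 4 and write every simplex with vertices in increasing order. Then dim K = 2 and the simplices of K are:

  0-simplices (4): [1], [2], [3], [4]
  1-simplices (6): [1,2], [1,3], [1,4], [2,3], [2,4], [3,4]
  2-simplices (4): [1,2,3], [1,2,4], [1,3,4], [2,3,4]

Hence C_0 ≅ Z^4, C_1 ≅ Z^6, C_2 ≅ Z^4.

∂_1: C_1 → C_0 is given by ∂[p,q] = [q] − [p]. For instance
  ∂[1,3] = [3] − [1].
This gives a 4×6 integer matrix of rank 3; reducing to Smith normal form yields diagonal entries (1,1,1).

∂_2: C_2 → C_1 acts by ∂[p,q,r] = [q,r] − [p,r] + [p,q]. For instance
  ∂[1,2,4] = [2,4] − [1,4] + [1,2],
  ∂[1,2,3] = [2,3] − [1,3] + [1,2].
The 6×4 boundary matrix has rank 3 and Smith normal form diag(1,1,1).

Now H_k = ker ∂_k / im ∂_{k+1}, so:

  H_0: rank C_0 − rank ∂_1 = 4 − 3 = 1, and the invariant factors of ∂_1 are all 1, so H_0 = Z.
  H_1: rank ker ∂_1 − rank ∂_2 = (6 − 3) − 3 = 0, and the invariant factors of ∂_2 are all 1, so H_1 = 0.
  H_2: rank ker ∂_2 − rank ∂_3 = (4 − 3) − 0 = 1, and there is no ∂_3, so H_2 = Z.

H_0 ≅ Z,  H_1 = 0,  H_2 ≅ Z.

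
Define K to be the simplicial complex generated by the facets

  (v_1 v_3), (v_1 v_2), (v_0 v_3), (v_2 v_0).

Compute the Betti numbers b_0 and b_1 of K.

b_0 = 1, b_1 = 1.

Fix the vertex order v_0 < v_1 < v_2 < v_3 and write every simplex with vertices in increasing order. Then dim K = 1 and the simplices of K are:

  0-simplices (4): [v_0], [v_1], [v_2], [v_3]
  1-simplices (4): [v_0,v_2], [v_0,v_3], [v_1,v_2], [v_1,v_3]

giving chain groups C_0 ≅ Z^4, C_1 ≅ Z^4.

∂_1: C_1 → C_0 maps an edge to its endpoints' difference, ∂[p,q] = q − p.
The 4×4 boundary matrix has rank 3 and Smith normal form diag(1,1,1).

Computing H_k = (kernel of ∂_k) / (image of ∂_{k+1}):

  H_0: rank C_0 − rank ∂_1 = 4 − 3 = 1, and the invariant factors of ∂_1 are all 1, so H_0 ≅ Z.
  H_1: rank ker ∂_1 − rank ∂_2 = (4 − 3) − 0 = 1, and there is no ∂_2, so H_1 ≅ Z.

As a check, the Euler characteristic is 4 − 4 = 0, which agrees with 1 − 1 = 0.
(K is a triangulation of the circle S^1.)

Hence the Betti numbers are b_0 = 1, b_1 = 1.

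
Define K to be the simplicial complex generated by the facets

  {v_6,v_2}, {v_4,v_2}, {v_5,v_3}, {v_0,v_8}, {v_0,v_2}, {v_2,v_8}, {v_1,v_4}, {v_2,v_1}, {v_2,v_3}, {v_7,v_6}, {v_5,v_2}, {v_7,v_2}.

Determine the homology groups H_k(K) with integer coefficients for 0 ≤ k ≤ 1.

Order the vertices as v_0 < v_1 < v_2 < v_3 < v_4 < v_5 < v_6 < v_7 < v_8. Listing each simplex with vertices in this order, K has dimension 1 with simplices:

  0-simplices (9): [v_0], [v_1], [v_2], [v_3], [v_4], [v_5], [v_6], [v_7], [v_8]
  1-simplices (12): [v_0,v_2], [v_0,v_8], [v_1,v_2], [v_1,v_4], [v_2,v_3], [v_2,v_4], [v_2,v_5], [v_2,v_6], [v_2,v_7], [v_2,v_8], [v_3,v_5], [v_6,v_7]

Hence C_0 ≅ Z^9, C_1 ≅ Z^12.

The boundary map ∂_1: C_1 → C_0 is given by ∂[p,q] = [q] − [p]. For instance
  ∂[v_2,v_8] = [v_8] − [v_2].
This gives a 9×12 integer matrix of rank 8; reducing to Smith normal form yields diagonal entries (1,1,1,1,1,1,1,1).

Now H_k = ker ∂_k / im ∂_{k+1}, so:

  H_0: rank C_0 − rank ∂_1 = 9 − 8 = 1, and the invariant factors of ∂_1 are all 1, so H_0 = Z.
  H_1: rank ker ∂_1 − rank ∂_2 = (12 − 8) − 0 = 4, and there is no ∂_2, so H_1 = Z^4.

H_0 ≅ Z,  H_1 ≅ Z^4.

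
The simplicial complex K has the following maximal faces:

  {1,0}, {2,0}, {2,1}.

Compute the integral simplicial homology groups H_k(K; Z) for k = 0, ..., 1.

H_0 ≅ Z,  H_1 ≅ Z.

Order the vertices as 0 < 1 < 2. Listing each simplex with vertices in this order, K has dimension 1 with simplices:

  0-simplices (3): [0], [1], [2]
  1-simplices (3): [0,1], [0,2], [1,2]

Hence C_0 ≅ Z^3, C_1 ≅ Z^3.

∂_1: C_1 → C_0 maps an edge to its endpoints' difference, ∂[p,q] = q − p. For instance
  ∂[0,1] = [1] − [0].
This gives a 3×3 integer matrix of rank 2; reducing to Smith normal form yields diagonal entries (1,1).

Now H_k = ker ∂_k / im ∂_{k+1}, so:

  H_0: rank C_0 − rank ∂_1 = 3 − 2 = 1, and the invariant factors of ∂_1 are all 1, so H_0 ≅ Z.
  H_1: rank ker ∂_1 − rank ∂_2 = (3 − 2) − 0 = 1, and there is no ∂_2, so H_1 ≅ Z.

As a check, the Euler characteristic is 3 − 3 = 0, which agrees with 1 − 1 = 0.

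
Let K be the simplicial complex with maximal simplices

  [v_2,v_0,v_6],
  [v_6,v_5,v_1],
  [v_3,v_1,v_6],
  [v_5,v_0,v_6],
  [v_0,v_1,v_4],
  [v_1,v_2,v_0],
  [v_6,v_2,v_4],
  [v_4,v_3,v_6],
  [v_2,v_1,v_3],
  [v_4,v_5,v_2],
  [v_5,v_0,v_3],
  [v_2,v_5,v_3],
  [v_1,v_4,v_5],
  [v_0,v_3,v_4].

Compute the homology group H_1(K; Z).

H_1 = Z^2.

Take the total order v_0 < v_1 < v_2 < v_3 < v_4 < v_5 < v_6 on the vertex set. Then K (dimension 2) consists of the simplices:

  0-simplices (7): [v_0], [v_1], [v_2], [v_3], [v_4], [v_5], [v_6]
  1-simplices (21): (21 of them)
  2-simplices (14): (14 of them)

so the chain groups are C_0 ≅ Z^7, C_1 ≅ Z^21, C_2 ≅ Z^14.

∂_1: C_1 → C_0 is given by ∂[p,q] = [q] − [p]. For instance
  ∂[v_0,v_2] = [v_2] − [v_0].
This gives a 7×21 integer matrix of rank 6; reducing to Smith normal form yields diagonal entries (1,1,1,1,1,1).

∂_2: C_2 → C_1 acts by ∂[p,q,r] = [q,r] − [p,r] + [p,q]. For instance
  ∂[v_0,v_1,v_2] = [v_1,v_2] − [v_0,v_2] + [v_0,v_1],
  ∂[v_0,v_3,v_5] = [v_3,v_5] − [v_0,v_5] + [v_0,v_3].
This gives a 21×14 integer matrix of rank 13; reducing to Smith normal form yields diagonal entries (1,1,1,1,1,1,1,1,1,1,1,1,1).

From H_k ≅ ker(∂_k) / im(∂_{k+1}) we obtain:

  H_1: rank ker ∂_1 − rank ∂_2 = (21 − 6) − 13 = 2, and the invariant factors of ∂_2 are all 1, so H_1 ≅ Z^2.

(K is a triangulation of the torus T^2.)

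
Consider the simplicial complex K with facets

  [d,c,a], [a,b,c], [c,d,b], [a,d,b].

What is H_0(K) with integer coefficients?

H_0 ≅ Z.

We work with the vertex ordering a < b < c < d. The simplices of K, each written with vertices in increasing order, are:

  0-simplices (4): a, b, c, d
  1-simplices (6): ab, ac, ad, bc, bd, cd
  2-simplices (4): abc, abd, acd, bcd

so the chain groups are C_0 ≅ Z^4, C_1 ≅ Z^6, C_2 ≅ Z^4.

Boundary ∂_1: C_1 → C_0 is given by ∂[p,q] = [q] − [p].
As a 4×6 matrix over Z this has rank 3, with invariant factors (1,1,1).

The boundary map ∂_2: C_2 → C_1 acts by ∂[p,q,r] = [q,r] − [p,r] + [p,q]. For instance
  ∂abc = bc − ac + ab,
  ∂bcd = cd − bd + bc.
As a 6×4 matrix over Z this has rank 3, with invariant factors (1,1,1).

Now H_k = ker ∂_k / im ∂_{k+1}, so:

  H_0: rank C_0 − rank ∂_1 = 4 − 3 = 1, and the invariant factors of ∂_1 are all 1, so H_0 = Z.

(K is a triangulation of the 2-sphere S^2.)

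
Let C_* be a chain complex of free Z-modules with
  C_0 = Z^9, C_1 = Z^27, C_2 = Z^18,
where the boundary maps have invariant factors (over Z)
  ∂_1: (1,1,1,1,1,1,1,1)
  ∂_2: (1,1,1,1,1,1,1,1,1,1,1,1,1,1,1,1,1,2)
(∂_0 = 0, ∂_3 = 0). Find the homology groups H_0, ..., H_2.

H_0 = Z,  H_1 = Z × Z/2,  H_2 = 0.

H_0: b_0 = 9 − 0 − 8 = 1; torsion from ∂_1 factors > 1: none. So H_0 = Z.
H_1: b_1 = 27 − 8 − 18 = 1; torsion from ∂_2 factors > 1: [2]. So H_1 = Z × Z/2.
H_2: b_2 = 18 − 18 − 0 = 0; torsion from ∂_3 factors > 1: none. So H_2 = 0.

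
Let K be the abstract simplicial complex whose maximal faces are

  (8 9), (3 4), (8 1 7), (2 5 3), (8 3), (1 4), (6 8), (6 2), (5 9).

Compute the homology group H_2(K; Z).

K has 9 vertices, 13 edges, 2 triangles.
rank ∂_2 = 2, rank ∂_3 = 0 ⇒ b_2 = 2 − 2 − 0 = 0. So H_2 ≅ 0.

H_2 = 0.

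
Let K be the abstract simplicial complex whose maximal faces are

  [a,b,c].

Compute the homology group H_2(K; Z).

H_2 ≅ 0.

Fix the vertex order a < b < c and write every simplex with vertices in increasing order. Then dim K = 2 and the simplices of K are:

  0-simplices (3): a, b, c
  1-simplices (3): ab, ac, bc
  2-simplices (1): abc

so the chain groups are C_0 ≅ Z^3, C_1 ≅ Z^3, C_2 ≅ Z^1.

Boundary ∂_1: C_1 → C_0 is given by ∂[p,q] = [q] − [p].
This gives a 3×3 integer matrix of rank 2; reducing to Smith normal form yields diagonal entries (1,1).

The boundary map ∂_2: C_2 → C_1 maps a triangle to the signed sum of its edges. For instance
  ∂abc = bc − ac + ab.
The resulting 3×1 matrix has rank 1, and its Smith normal form has invariant factors (1).

Reading off H_k = ker ∂_k / im ∂_{k+1}:

  H_2: rank ker ∂_2 − rank ∂_3 = (1 − 1) − 0 = 0, and there is no ∂_3, so H_2 ≅ 0.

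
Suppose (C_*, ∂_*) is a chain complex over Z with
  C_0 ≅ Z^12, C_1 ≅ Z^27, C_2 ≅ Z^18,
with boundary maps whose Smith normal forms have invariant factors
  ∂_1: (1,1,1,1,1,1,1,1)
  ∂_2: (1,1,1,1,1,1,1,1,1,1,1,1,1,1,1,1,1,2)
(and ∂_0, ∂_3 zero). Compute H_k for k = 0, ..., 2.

H_0 ≅ Z^4,  H_1 ≅ Z ⊕ Z/2,  H_2 = 0.

H_0: b_0 = 12 − 0 − 8 = 4; torsion from ∂_1 factors > 1: none. So H_0 ≅ Z^4.
H_1: b_1 = 27 − 8 − 18 = 1; torsion from ∂_2 factors > 1: [2]. So H_1 ≅ Z ⊕ Z/2.
H_2: b_2 = 18 − 18 − 0 = 0; torsion from ∂_3 factors > 1: none. So H_2 ≅ 0.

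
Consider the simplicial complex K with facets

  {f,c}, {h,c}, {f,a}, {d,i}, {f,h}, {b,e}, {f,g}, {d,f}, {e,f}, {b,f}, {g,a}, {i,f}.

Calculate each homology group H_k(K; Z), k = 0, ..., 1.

Fix the vertex order a < b < c < d < e < f < g < h < i and write every simplex with vertices in increasing order. Then dim K = 1 and the simplices of K are:

  0-simplices (9): a, b, c, d, e, f, g, h, i
  1-simplices (12): af, ag, be, bf, cf, ch, df, di, ef, fg, fh, fi

Hence C_0 ≅ Z^9, C_1 ≅ Z^12.

Boundary ∂_1: C_1 → C_0 is given by ∂[p,q] = [q] − [p].
The 9×12 boundary matrix has rank 8 and Smith normal form diag(1,1,1,1,1,1,1,1).

Computing H_k = (kernel of ∂_k) / (image of ∂_{k+1}):

  H_0: rank C_0 − rank ∂_1 = 9 − 8 = 1, and the invariant factors of ∂_1 are all 1, so H_0 = Z.
  H_1: rank ker ∂_1 − rank ∂_2 = (12 − 8) − 0 = 4, and there is no ∂_2, so H_1 = Z^4.

H_0 ≅ Z,  H_1 ≅ Z^4.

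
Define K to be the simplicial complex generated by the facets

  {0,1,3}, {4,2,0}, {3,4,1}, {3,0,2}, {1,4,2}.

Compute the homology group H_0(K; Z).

Order the vertices as 0 < 1 < 2 < 3 < 4. Listing each simplex with vertices in this order, K has dimension 2 with simplices:

  0-simplices (5): [0], [1], [2], [3], [4]
  1-simplices (10): [0,1], [0,2], [0,3], [0,4], [1,2], [1,3], [1,4], [2,3], [2,4], [3,4]
  2-simplices (5): [0,1,3], [0,2,3], [0,2,4], [1,2,4], [1,3,4]

so the chain groups are C_0 ≅ Z^5, C_1 ≅ Z^10, C_2 ≅ Z^5.

The boundary map ∂_1: C_1 → C_0 sends each edge [p,q] (with p < q) to q − p. For instance
  ∂[3,4] = [4] − [3].
The 5×10 boundary matrix has rank 4 and Smith normal form diag(1,1,1,1).

∂_2: C_2 → C_1 sends each 2-simplex [p,q,r] to [q,r] − [p,r] + [p,q]. For instance
  ∂[1,2,4] = [2,4] − [1,4] + [1,2],
  ∂[1,3,4] = [3,4] − [1,4] + [1,3].
As a 10×5 matrix over Z this has rank 5, with invariant factors (1,1,1,1,1).

Computing H_k = (kernel of ∂_k) / (image of ∂_{k+1}):

  H_0: rank C_0 − rank ∂_1 = 5 − 4 = 1, and the invariant factors of ∂_1 are all 1, so H_0 = Z.

(K is a triangulation of the Möbius band.)

H_0 = Z.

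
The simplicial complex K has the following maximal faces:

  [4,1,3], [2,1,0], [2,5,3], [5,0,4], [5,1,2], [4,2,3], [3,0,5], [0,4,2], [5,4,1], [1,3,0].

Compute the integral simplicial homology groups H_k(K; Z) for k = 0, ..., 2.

We work with the vertex ordering 0 < 1 < 2 < 3 < 4 < 5. The simplices of K, each written with vertices in increasing order, are:

  0-simplices (6): [0], [1], [2], [3], [4], [5]
  1-simplices (15): [0,1], [0,2], [0,3], [0,4], [0,5], [1,2], [1,3], [1,4], [1,5], [2,3], [2,4], [2,5], [3,4], [3,5], [4,5]
  2-simplices (10): [0,1,2], [0,1,3], [0,2,4], [0,3,5], [0,4,5], [1,2,5], [1,3,4], [1,4,5], [2,3,4], [2,3,5]

so the chain groups are C_0 ≅ Z^6, C_1 ≅ Z^15, C_2 ≅ Z^10.

Boundary ∂_1: C_1 → C_0 maps an edge to its endpoints' difference, ∂[p,q] = q − p. For instance
  ∂[2,3] = [3] − [2].
The 6×15 boundary matrix has rank 5 and Smith normal form diag(1,1,1,1,1).

The boundary map ∂_2: C_2 → C_1 maps a triangle to the signed sum of its edges. For instance
  ∂[0,1,2] = [1,2] − [0,2] + [0,1],
  ∂[1,4,5] = [4,5] − [1,5] + [1,4].
The resulting 15×10 matrix has rank 10, and its Smith normal form has invariant factors (1,1,1,1,1,1,1,1,1,2).

Computing H_k = (kernel of ∂_k) / (image of ∂_{k+1}):

  H_0: rank C_0 − rank ∂_1 = 6 − 5 = 1, and the invariant factors of ∂_1 are all 1, so H_0 = Z.
  H_1: rank ker ∂_1 − rank ∂_2 = (15 − 5) − 10 = 0, and ∂_2 has invariant factor 2 > 1, so H_1 = Z/2Z.
  H_2: rank ker ∂_2 − rank ∂_3 = (10 − 10) − 0 = 0, and there is no ∂_3, so H_2 = 0.

As a check, the Euler characteristic is 6 − 15 + 10 = 1, which agrees with 1 − 0 + 0 = 1.
(K is a triangulation of the real projective plane RP^2.)

H_0 = Z,  H_1 = Z/2Z,  H_2 = 0.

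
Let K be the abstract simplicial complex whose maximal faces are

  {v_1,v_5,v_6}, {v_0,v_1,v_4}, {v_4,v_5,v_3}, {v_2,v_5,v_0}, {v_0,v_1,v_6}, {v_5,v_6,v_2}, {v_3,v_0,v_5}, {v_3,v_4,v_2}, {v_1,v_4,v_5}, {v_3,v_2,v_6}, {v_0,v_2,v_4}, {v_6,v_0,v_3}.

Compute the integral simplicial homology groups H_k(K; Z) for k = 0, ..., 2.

K has 7 vertices, 18 edges, 12 triangles.
rank ∂_0 = 0, rank ∂_1 = 6 ⇒ b_0 = 7 − 0 − 6 = 1; all invariant factors of ∂_1 are 1 so no torsion. So H_0 ≅ Z.
rank ∂_1 = 6, rank ∂_2 = 12 ⇒ b_1 = 18 − 6 − 12 = 0; ∂_2 has invariant factor(s) [2] giving torsion. So H_1 ≅ Z_2.
rank ∂_2 = 12, rank ∂_3 = 0 ⇒ b_2 = 12 − 12 − 0 = 0. So H_2 ≅ 0.

H_0 ≅ Z,  H_1 ≅ Z_2,  H_2 = 0.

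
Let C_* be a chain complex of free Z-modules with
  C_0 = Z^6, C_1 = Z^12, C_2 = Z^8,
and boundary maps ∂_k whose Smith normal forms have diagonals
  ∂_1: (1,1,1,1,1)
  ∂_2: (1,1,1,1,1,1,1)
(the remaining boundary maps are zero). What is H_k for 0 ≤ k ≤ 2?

H_0 = Z,  H_1 = 0,  H_2 = Z.

H_0: b_0 = 6 − 0 − 5 = 1; torsion from ∂_1 factors > 1: none. So H_0 = Z.
H_1: b_1 = 12 − 5 − 7 = 0; torsion from ∂_2 factors > 1: none. So H_1 = 0.
H_2: b_2 = 8 − 7 − 0 = 1; torsion from ∂_3 factors > 1: none. So H_2 = Z.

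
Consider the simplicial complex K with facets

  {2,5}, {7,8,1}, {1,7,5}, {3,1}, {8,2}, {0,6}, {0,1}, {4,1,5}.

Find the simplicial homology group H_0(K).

Take the total order 0 < 1 < 2 < 3 < 4 < 5 < 6 < 7 < 8 on the vertex set. Then K (dimension 2) consists of the simplices:

  0-simplices (9): [0], [1], [2], [3], [4], [5], [6], [7], [8]
  1-simplices (12): [0,1], [0,6], [1,3], [1,4], [1,5], [1,7], [1,8], [2,5], [2,8], [4,5], [5,7], [7,8]
  2-simplices (3): [1,4,5], [1,5,7], [1,7,8]

Hence C_0 ≅ Z^9, C_1 ≅ Z^12, C_2 ≅ Z^3.

The boundary map ∂_1: C_1 → C_0 maps an edge to its endpoints' difference, ∂[p,q] = q − p.
This gives a 9×12 integer matrix of rank 8; reducing to Smith normal form yields diagonal entries (1,1,1,1,1,1,1,1).

∂_2: C_2 → C_1 acts by ∂[p,q,r] = [q,r] − [p,r] + [p,q]. For instance
  ∂[1,4,5] = [4,5] − [1,5] + [1,4],
  ∂[1,7,8] = [7,8] − [1,8] + [1,7].
This gives a 12×3 integer matrix of rank 3; reducing to Smith normal form yields diagonal entries (1,1,1).

Now H_k = ker ∂_k / im ∂_{k+1}, so:

  H_0: rank C_0 − rank ∂_1 = 9 − 8 = 1, and the invariant factors of ∂_1 are all 1, so H_0 ≅ Z.

H_0 = Z.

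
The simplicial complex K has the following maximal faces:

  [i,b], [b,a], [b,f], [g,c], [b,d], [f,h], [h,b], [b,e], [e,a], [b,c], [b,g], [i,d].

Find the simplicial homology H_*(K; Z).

Fix the vertex order a < b < c < d < e < f < g < h < i and write every simplex with vertices in increasing order. Then dim K = 1 and the simplices of K are:

  0-simplices (9): a, b, c, d, e, f, g, h, i
  1-simplices (12): ab, ae, bc, bd, be, bf, bg, bh, bi, cg, di, fh

so the chain groups are C_0 ≅ Z^9, C_1 ≅ Z^12.

The boundary map ∂_1: C_1 → C_0 sends each edge [p,q] (with p < q) to q − p. For instance
  ∂bc = c − b.
The resulting 9×12 matrix has rank 8, and its Smith normal form has invariant factors (1,1,1,1,1,1,1,1).

Reading off H_k = ker ∂_k / im ∂_{k+1}:

  H_0: rank C_0 − rank ∂_1 = 9 − 8 = 1, and the invariant factors of ∂_1 are all 1, so H_0 ≅ Z.
  H_1: rank ker ∂_1 − rank ∂_2 = (12 − 8) − 0 = 4, and there is no ∂_2, so H_1 ≅ Z^4.

As a check, the Euler characteristic is 9 − 12 = -3, which agrees with 1 − 4 = -3.

H_0 ≅ Z,  H_1 ≅ Z^4.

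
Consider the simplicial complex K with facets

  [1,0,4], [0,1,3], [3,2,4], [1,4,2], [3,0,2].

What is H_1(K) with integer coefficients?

H_1 ≅ Z.

Fix the vertex order 0 < 1 < 2 < 3 < 4 and write every simplex with vertices in increasing order. Then dim K = 2 and the simplices of K are:

  0-simplices (5): [0], [1], [2], [3], [4]
  1-simplices (10): [0,1], [0,2], [0,3], [0,4], [1,2], [1,3], [1,4], [2,3], [2,4], [3,4]
  2-simplices (5): [0,1,3], [0,1,4], [0,2,3], [1,2,4], [2,3,4]

so the chain groups are C_0 ≅ Z^5, C_1 ≅ Z^10, C_2 ≅ Z^5.

∂_1: C_1 → C_0 maps an edge to its endpoints' difference, ∂[p,q] = q − p.
As a 5×10 matrix over Z this has rank 4, with invariant factors (1,1,1,1).

The boundary map ∂_2: C_2 → C_1 maps a triangle to the signed sum of its edges. For instance
  ∂[1,2,4] = [2,4] − [1,4] + [1,2],
  ∂[0,1,3] = [1,3] − [0,3] + [0,1].
This gives a 10×5 integer matrix of rank 5; reducing to Smith normal form yields diagonal entries (1,1,1,1,1).

Computing H_k = (kernel of ∂_k) / (image of ∂_{k+1}):

  H_1: rank ker ∂_1 − rank ∂_2 = (10 − 4) − 5 = 1, and the invariant factors of ∂_2 are all 1, so H_1 ≅ Z.

(K is a triangulation of the Möbius band.)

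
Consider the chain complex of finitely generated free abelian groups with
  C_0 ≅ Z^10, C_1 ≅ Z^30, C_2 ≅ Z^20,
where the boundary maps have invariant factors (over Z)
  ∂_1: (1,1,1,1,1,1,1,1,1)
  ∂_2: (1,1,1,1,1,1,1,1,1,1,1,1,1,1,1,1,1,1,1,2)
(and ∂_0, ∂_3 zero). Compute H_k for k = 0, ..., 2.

H_0: b_0 = 10 − 0 − 9 = 1; torsion from ∂_1 factors > 1: none. So H_0 ≅ Z.
H_1: b_1 = 30 − 9 − 20 = 1; torsion from ∂_2 factors > 1: [2]. So H_1 ≅ Z ⊕ Z/2Z.
H_2: b_2 = 20 − 20 − 0 = 0; torsion from ∂_3 factors > 1: none. So H_2 ≅ 0.

H_0 ≅ Z,  H_1 ≅ Z ⊕ Z/2Z,  H_2 = 0.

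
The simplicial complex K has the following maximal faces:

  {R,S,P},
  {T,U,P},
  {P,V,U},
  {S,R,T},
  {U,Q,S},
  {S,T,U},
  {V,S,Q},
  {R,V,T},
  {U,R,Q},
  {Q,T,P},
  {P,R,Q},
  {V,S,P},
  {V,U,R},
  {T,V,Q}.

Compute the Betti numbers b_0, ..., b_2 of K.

K has 7 vertices, 21 edges, 14 triangles.
rank ∂_0 = 0, rank ∂_1 = 6 ⇒ b_0 = 7 − 0 − 6 = 1; all invariant factors of ∂_1 are 1 so no torsion. So H_0 ≅ Z.
rank ∂_1 = 6, rank ∂_2 = 13 ⇒ b_1 = 21 − 6 − 13 = 2; all invariant factors of ∂_2 are 1 so no torsion. So H_1 ≅ Z^2.
rank ∂_2 = 13, rank ∂_3 = 0 ⇒ b_2 = 14 − 13 − 0 = 1. So H_2 ≅ Z.

b_0 = 1, b_1 = 2, b_2 = 1.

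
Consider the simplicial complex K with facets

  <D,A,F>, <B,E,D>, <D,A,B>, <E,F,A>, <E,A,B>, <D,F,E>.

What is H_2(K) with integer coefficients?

We work with the vertex ordering A < B < D < E < F. The simplices of K, each written with vertices in increasing order, are:

  0-simplices (5): A, B, D, E, F
  1-simplices (9): AB, AD, AE, AF, BD, BE, DE, DF, EF
  2-simplices (6): ABD, ABE, ADF, AEF, BDE, DEF

Hence C_0 ≅ Z^5, C_1 ≅ Z^9, C_2 ≅ Z^6.

The boundary map ∂_1: C_1 → C_0 sends each edge [p,q] (with p < q) to q − p.
The 5×9 boundary matrix has rank 4 and Smith normal form diag(1,1,1,1).

∂_2: C_2 → C_1 sends each 2-simplex [p,q,r] to [q,r] − [p,r] + [p,q]. For instance
  ∂ADF = DF − AF + AD,
  ∂ABD = BD − AD + AB.
The 9×6 boundary matrix has rank 5 and Smith normal form diag(1,1,1,1,1).

From H_k ≅ ker(∂_k) / im(∂_{k+1}) we obtain:

  H_2: rank ker ∂_2 − rank ∂_3 = (6 − 5) − 0 = 1, and there is no ∂_3, so H_2 ≅ Z.

H_2 ≅ Z.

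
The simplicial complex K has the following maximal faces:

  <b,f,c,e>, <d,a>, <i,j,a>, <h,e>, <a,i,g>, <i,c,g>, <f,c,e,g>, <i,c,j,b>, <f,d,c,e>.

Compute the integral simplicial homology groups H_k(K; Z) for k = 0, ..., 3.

Order the vertices as a < b < c < d < e < f < g < h < i < j. Listing each simplex with vertices in this order, K has dimension 3 with simplices:

  0-simplices (10): a, b, c, d, e, f, g, h, i, j
  1-simplices (23): ad, ag, ai, aj, bc, be, bf, bi, bj, cd, ce, cf, cg, ci, cj, de, df, ef, eg, eh, fg, gi, ij
  2-simplices (17): agi, aij, bce, bcf, bci, bcj, bef, bij, cde, cdf, cef, ceg, cfg, cgi, cij, def, efg
  3-simplices (4): bcef, bcij, cdef, cefg

so the chain groups are C_0 ≅ Z^10, C_1 ≅ Z^23, C_2 ≅ Z^17, C_3 ≅ Z^4.

The boundary map ∂_1: C_1 → C_0 is given by ∂[p,q] = [q] − [p]. For instance
  ∂bc = c − b.
The 10×23 boundary matrix has rank 9 and Smith normal form diag(1,1,1,1,1,1,1,1,1).

∂_2: C_2 → C_1 acts by ∂[p,q,r] = [q,r] − [p,r] + [p,q]. For instance
  ∂cde = de − ce + cd,
  ∂ceg = eg − cg + ce.
The resulting 23×17 matrix has rank 13, and its Smith normal form has invariant factors (1,1,1,1,1,1,1,1,1,1,1,1,1).

∂_3: C_3 → C_2 sends each 3-simplex σ to the alternating sum Σ_i (−1)^i (σ with its i-th vertex removed). For instance
  ∂bcef = cef − bef + bcf − bce,
  ∂cefg = efg − cfg + ceg − cef.
The 17×4 boundary matrix has rank 4 and Smith normal form diag(1,1,1,1).

Reading off H_k = ker ∂_k / im ∂_{k+1}:

  H_0: rank C_0 − rank ∂_1 = 10 − 9 = 1, and the invariant factors of ∂_1 are all 1, so H_0 ≅ Z.
  H_1: rank ker ∂_1 − rank ∂_2 = (23 − 9) − 13 = 1, and the invariant factors of ∂_2 are all 1, so H_1 ≅ Z.
  H_2: rank ker ∂_2 − rank ∂_3 = (17 − 13) − 4 = 0, and the invariant factors of ∂_3 are all 1, so H_2 ≅ 0.
  H_3: rank ker ∂_3 − rank ∂_4 = (4 − 4) − 0 = 0, and there is no ∂_4, so H_3 ≅ 0.

H_0 ≅ Z,  H_1 ≅ Z,  H_2 = 0,  H_3 = 0.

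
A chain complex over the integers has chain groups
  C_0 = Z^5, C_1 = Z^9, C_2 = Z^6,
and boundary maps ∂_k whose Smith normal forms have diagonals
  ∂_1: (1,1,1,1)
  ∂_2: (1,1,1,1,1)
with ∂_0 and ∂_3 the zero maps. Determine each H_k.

H_0: b_0 = 5 − 0 − 4 = 1; torsion from ∂_1 factors > 1: none. So H_0 ≅ Z.
H_1: b_1 = 9 − 4 − 5 = 0; torsion from ∂_2 factors > 1: none. So H_1 ≅ 0.
H_2: b_2 = 6 − 5 − 0 = 1; torsion from ∂_3 factors > 1: none. So H_2 ≅ Z.

H_0 ≅ Z,  H_1 = 0,  H_2 ≅ Z.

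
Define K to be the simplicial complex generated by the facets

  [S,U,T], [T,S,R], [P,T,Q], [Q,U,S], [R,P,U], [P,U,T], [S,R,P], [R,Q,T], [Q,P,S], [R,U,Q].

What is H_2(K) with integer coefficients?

H_2 ≅ 0.

Take the total order P < Q < R < S < T < U on the vertex set. Then K (dimension 2) consists of the simplices:

  0-simplices (6): P, Q, R, S, T, U
  1-simplices (15): PQ, PR, PS, PT, PU, QR, QS, QT, QU, RS, RT, RU, ST, SU, TU
  2-simplices (10): PQS, PQT, PRS, PRU, PTU, QRT, QRU, QSU, RST, STU

Hence C_0 ≅ Z^6, C_1 ≅ Z^15, C_2 ≅ Z^10.

∂_1: C_1 → C_0 maps an edge to its endpoints' difference, ∂[p,q] = q − p. For instance
  ∂TU = U − T.
The resulting 6×15 matrix has rank 5, and its Smith normal form has invariant factors (1,1,1,1,1).

Boundary ∂_2: C_2 → C_1 maps a triangle to the signed sum of its edges. For instance
  ∂PRS = RS − PS + PR,
  ∂QSU = SU − QU + QS.
This gives a 15×10 integer matrix of rank 10; reducing to Smith normal form yields diagonal entries (1,1,1,1,1,1,1,1,1,2).

Now H_k = ker ∂_k / im ∂_{k+1}, so:

  H_2: rank ker ∂_2 − rank ∂_3 = (10 − 10) − 0 = 0, and there is no ∂_3, so H_2 = 0.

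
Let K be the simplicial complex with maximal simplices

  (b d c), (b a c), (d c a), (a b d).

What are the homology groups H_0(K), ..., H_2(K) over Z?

We work with the vertex ordering a < b < c < d. The simplices of K, each written with vertices in increasing order, are:

  0-simplices (4): a, b, c, d
  1-simplices (6): ab, ac, ad, bc, bd, cd
  2-simplices (4): abc, abd, acd, bcd

so the chain groups are C_0 ≅ Z^4, C_1 ≅ Z^6, C_2 ≅ Z^4.

∂_1: C_1 → C_0 sends each edge [p,q] (with p < q) to q − p.
The resulting 4×6 matrix has rank 3, and its Smith normal form has invariant factors (1,1,1).

∂_2: C_2 → C_1 sends each 2-simplex [p,q,r] to [q,r] − [p,r] + [p,q]. For instance
  ∂abc = bc − ac + ab,
  ∂abd = bd − ad + ab.
The resulting 6×4 matrix has rank 3, and its Smith normal form has invariant factors (1,1,1).

Computing H_k = (kernel of ∂_k) / (image of ∂_{k+1}):

  H_0: rank C_0 − rank ∂_1 = 4 − 3 = 1, and the invariant factors of ∂_1 are all 1, so H_0 = Z.
  H_1: rank ker ∂_1 − rank ∂_2 = (6 − 3) − 3 = 0, and the invariant factors of ∂_2 are all 1, so H_1 = 0.
  H_2: rank ker ∂_2 − rank ∂_3 = (4 − 3) − 0 = 1, and there is no ∂_3, so H_2 = Z.

As a check, the Euler characteristic is 4 − 6 + 4 = 2, which agrees with 1 − 0 + 1 = 2.
(K is a triangulation of the 2-sphere S^2.)

H_0 ≅ Z,  H_1 = 0,  H_2 ≅ Z.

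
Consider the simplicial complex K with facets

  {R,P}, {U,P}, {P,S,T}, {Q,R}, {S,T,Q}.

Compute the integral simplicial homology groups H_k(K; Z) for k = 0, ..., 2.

H_0 = Z,  H_1 = Z,  H_2 = 0.

Take the total order P < Q < R < S < T < U on the vertex set. Then K (dimension 2) consists of the simplices:

  0-simplices (6): P, Q, R, S, T, U
  1-simplices (8): PR, PS, PT, PU, QR, QS, QT, ST
  2-simplices (2): PST, QST

giving chain groups C_0 ≅ Z^6, C_1 ≅ Z^8, C_2 ≅ Z^2.

∂_1: C_1 → C_0 is given by ∂[p,q] = [q] − [p]. For instance
  ∂PR = R − P.
As a 6×8 matrix over Z this has rank 5, with invariant factors (1,1,1,1,1).

The boundary map ∂_2: C_2 → C_1 acts by ∂[p,q,r] = [q,r] − [p,r] + [p,q]. For instance
  ∂QST = ST − QT + QS,
  ∂PST = ST − PT + PS.
This gives a 8×2 integer matrix of rank 2; reducing to Smith normal form yields diagonal entries (1,1).

Reading off H_k = ker ∂_k / im ∂_{k+1}:

  H_0: rank C_0 − rank ∂_1 = 6 − 5 = 1, and the invariant factors of ∂_1 are all 1, so H_0 = Z.
  H_1: rank ker ∂_1 − rank ∂_2 = (8 − 5) − 2 = 1, and the invariant factors of ∂_2 are all 1, so H_1 = Z.
  H_2: rank ker ∂_2 − rank ∂_3 = (2 − 2) − 0 = 0, and there is no ∂_3, so H_2 = 0.

As a check, the Euler characteristic is 6 − 8 + 2 = 0, which agrees with 1 − 1 + 0 = 0.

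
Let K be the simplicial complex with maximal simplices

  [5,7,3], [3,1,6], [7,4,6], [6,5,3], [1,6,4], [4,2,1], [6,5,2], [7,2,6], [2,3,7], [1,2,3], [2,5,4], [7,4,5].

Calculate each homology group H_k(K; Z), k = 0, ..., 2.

Take the total order 1 < 2 < 3 < 4 < 5 < 6 < 7 on the vertex set. Then K (dimension 2) consists of the simplices:

  0-simplices (7): [1], [2], [3], [4], [5], [6], [7]
  1-simplices (18): [1,2], [1,3], [1,4], [1,6], [2,3], [2,4], [2,5], [2,6], [2,7], [3,5], [3,6], [3,7], [4,5], [4,6], [4,7], [5,6], [5,7], [6,7]
  2-simplices (12): [1,2,3], [1,2,4], [1,3,6], [1,4,6], [2,3,7], [2,4,5], [2,5,6], [2,6,7], [3,5,6], [3,5,7], [4,5,7], [4,6,7]

so the chain groups are C_0 ≅ Z^7, C_1 ≅ Z^18, C_2 ≅ Z^12.

The boundary map ∂_1: C_1 → C_0 sends each edge [p,q] (with p < q) to q − p.
The resulting 7×18 matrix has rank 6, and its Smith normal form has invariant factors (1,1,1,1,1,1).

∂_2: C_2 → C_1 acts by ∂[p,q,r] = [q,r] − [p,r] + [p,q]. For instance
  ∂[3,5,6] = [5,6] − [3,6] + [3,5],
  ∂[3,5,7] = [5,7] − [3,7] + [3,5].
The resulting 18×12 matrix has rank 12, and its Smith normal form has invariant factors (1,1,1,1,1,1,1,1,1,1,1,2).

Reading off H_k = ker ∂_k / im ∂_{k+1}:

  H_0: rank C_0 − rank ∂_1 = 7 − 6 = 1, and the invariant factors of ∂_1 are all 1, so H_0 = Z.
  H_1: rank ker ∂_1 − rank ∂_2 = (18 − 6) − 12 = 0, and ∂_2 has invariant factor 2 > 1, so H_1 = Z/2.
  H_2: rank ker ∂_2 − rank ∂_3 = (12 − 12) − 0 = 0, and there is no ∂_3, so H_2 = 0.

As a check, the Euler characteristic is 7 − 18 + 12 = 1, which agrees with 1 − 0 + 0 = 1.

H_0 ≅ Z,  H_1 ≅ Z/2,  H_2 = 0.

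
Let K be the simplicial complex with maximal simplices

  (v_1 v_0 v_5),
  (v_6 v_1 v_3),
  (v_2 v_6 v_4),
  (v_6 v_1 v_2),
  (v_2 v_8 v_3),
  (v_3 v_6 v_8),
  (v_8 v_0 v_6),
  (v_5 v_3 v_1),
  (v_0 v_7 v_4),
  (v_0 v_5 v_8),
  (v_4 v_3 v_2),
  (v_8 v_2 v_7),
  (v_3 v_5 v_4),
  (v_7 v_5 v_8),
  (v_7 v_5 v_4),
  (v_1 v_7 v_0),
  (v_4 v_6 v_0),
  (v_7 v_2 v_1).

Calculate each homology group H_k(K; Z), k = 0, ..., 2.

H_0 = Z,  H_1 = Z ⊕ Z/2,  H_2 = 0.

Fix the vertex order v_0 < v_1 < v_2 < v_3 < v_4 < v_5 < v_6 < v_7 < v_8 and write every simplex with vertices in increasing order. Then dim K = 2 and the simplices of K are:

  0-simplices (9): [v_0], [v_1], [v_2], [v_3], [v_4], [v_5], [v_6], [v_7], [v_8]
  1-simplices (27): (27 of them)
  2-simplices (18): (18 of them)

Hence C_0 ≅ Z^9, C_1 ≅ Z^27, C_2 ≅ Z^18.

Boundary ∂_1: C_1 → C_0 maps an edge to its endpoints' difference, ∂[p,q] = q − p.
The resulting 9×27 matrix has rank 8, and its Smith normal form has invariant factors (1,1,1,1,1,1,1,1).

The boundary map ∂_2: C_2 → C_1 acts by ∂[p,q,r] = [q,r] − [p,r] + [p,q]. For instance
  ∂[v_2,v_7,v_8] = [v_7,v_8] − [v_2,v_8] + [v_2,v_7],
  ∂[v_0,v_4,v_6] = [v_4,v_6] − [v_0,v_6] + [v_0,v_4].
The resulting 27×18 matrix has rank 18, and its Smith normal form has invariant factors (1,1,1,1,1,1,1,1,1,1,1,1,1,1,1,1,1,2).

Now H_k = ker ∂_k / im ∂_{k+1}, so:

  H_0: rank C_0 − rank ∂_1 = 9 − 8 = 1, and the invariant factors of ∂_1 are all 1, so H_0 = Z.
  H_1: rank ker ∂_1 − rank ∂_2 = (27 − 8) − 18 = 1, and ∂_2 has invariant factor 2 > 1, so H_1 = Z ⊕ Z/2.
  H_2: rank ker ∂_2 − rank ∂_3 = (18 − 18) − 0 = 0, and there is no ∂_3, so H_2 = 0.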